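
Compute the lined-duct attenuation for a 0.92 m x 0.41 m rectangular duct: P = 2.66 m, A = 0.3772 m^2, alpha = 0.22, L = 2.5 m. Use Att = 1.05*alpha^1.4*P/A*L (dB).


alpha^1.4 = 0.22^1.4 = 0.120058
Attenuation rate = 1.05 * alpha^1.4 * P / A
= 1.05 * 0.120058 * 2.66 / 0.3772 = 0.888977 dB/m
Total Att = 0.888977 * 2.5 = 2.2224 dB


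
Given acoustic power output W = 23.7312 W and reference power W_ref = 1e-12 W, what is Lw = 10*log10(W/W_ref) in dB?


W / W_ref = 23.7312 / 1e-12 = 2.37312e+13
Lw = 10 * log10(2.37312e+13) = 133.75 dB


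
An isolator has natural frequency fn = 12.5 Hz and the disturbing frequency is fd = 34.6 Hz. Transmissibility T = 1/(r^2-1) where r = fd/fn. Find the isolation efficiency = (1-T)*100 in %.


r = 34.6 / 12.5 = 2.768
r^2 - 1 = 2.768^2 - 1 = 6.66182
T = 1/6.66182 = 0.150109
Efficiency = (1 - 0.150109)*100 = 84.989 %


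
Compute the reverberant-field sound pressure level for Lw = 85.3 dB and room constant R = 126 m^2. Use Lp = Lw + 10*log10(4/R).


4/R = 4/126 = 0.031746
Lp = 85.3 + 10*log10(0.031746) = 70.317 dB


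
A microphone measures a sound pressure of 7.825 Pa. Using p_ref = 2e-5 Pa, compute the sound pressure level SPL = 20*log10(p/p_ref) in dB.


p / p_ref = 7.825 / 2e-5 = 391250
SPL = 20 * log10(391250) = 111.85 dB


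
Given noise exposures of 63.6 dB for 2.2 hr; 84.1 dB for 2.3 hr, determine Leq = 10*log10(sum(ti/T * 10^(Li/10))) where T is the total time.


T_total = 2.2 + 2.3 = 4.5 hr
(2.2/4.5) * 10^(63.6/10) = 1.11998e+06
(2.3/4.5) * 10^(84.1/10) = 1.31376e+08
Sum = 1.11998e+06 + 1.31376e+08 = 1.32496e+08
Leq = 10*log10(1.32496e+08) = 81.222 dB


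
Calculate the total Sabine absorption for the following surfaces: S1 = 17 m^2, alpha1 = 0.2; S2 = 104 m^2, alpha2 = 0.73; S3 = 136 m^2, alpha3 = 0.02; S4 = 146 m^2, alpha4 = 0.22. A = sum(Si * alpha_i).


17 * 0.2 = 3.4
104 * 0.73 = 75.92
136 * 0.02 = 2.72
146 * 0.22 = 32.12
A_total = 3.4 + 75.92 + 2.72 + 32.12 = 114.16 m^2


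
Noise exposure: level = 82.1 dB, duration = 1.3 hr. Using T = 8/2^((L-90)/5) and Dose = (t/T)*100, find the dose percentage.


T_allowed = 8 / 2^((82.1 - 90)/5) = 23.9176 hr
Dose = 1.3 / 23.9176 * 100 = 5.4353 %


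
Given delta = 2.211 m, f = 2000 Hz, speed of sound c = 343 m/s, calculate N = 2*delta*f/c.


N = 2*delta*f/c = 2*delta/lambda, where lambda = c/f
lambda = 343 / 2000 = 0.1715 m
N = 2 * 2.211 / 0.1715 = 25.784


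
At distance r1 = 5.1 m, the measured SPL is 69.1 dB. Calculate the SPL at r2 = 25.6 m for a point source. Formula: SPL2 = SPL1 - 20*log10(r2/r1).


r2/r1 = 25.6/5.1 = 5.01961
Correction = 20*log10(5.01961) = 14.0134 dB
SPL2 = 69.1 - 14.0134 = 55.087 dB


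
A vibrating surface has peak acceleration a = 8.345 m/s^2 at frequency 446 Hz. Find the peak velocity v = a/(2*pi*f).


omega = 2*pi*f = 2*pi*446 = 2802.3 rad/s
v = a / omega = 8.345 / 2802.3 = 0.0029779 m/s


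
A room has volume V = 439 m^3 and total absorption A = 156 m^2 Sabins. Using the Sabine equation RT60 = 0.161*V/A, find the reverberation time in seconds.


RT60 = 0.161 * 439 / 156 = 0.45307 s


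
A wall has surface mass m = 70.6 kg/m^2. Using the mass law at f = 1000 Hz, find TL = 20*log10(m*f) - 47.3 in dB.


m * f = 70.6 * 1000 = 70600
20*log10(70600) = 96.9761 dB
TL = 96.9761 - 47.3 = 49.676 dB


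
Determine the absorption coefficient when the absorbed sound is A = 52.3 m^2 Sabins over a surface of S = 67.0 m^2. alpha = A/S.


Absorption coefficient = absorbed power / incident power
alpha = A / S = 52.3 / 67.0 = 0.7806


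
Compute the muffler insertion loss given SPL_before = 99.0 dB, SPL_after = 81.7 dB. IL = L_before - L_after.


Insertion loss = SPL without muffler - SPL with muffler
IL = 99.0 - 81.7 = 17.3 dB


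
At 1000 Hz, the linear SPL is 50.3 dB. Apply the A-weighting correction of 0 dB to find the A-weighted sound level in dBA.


A-weighting table: 1000 Hz -> 0 dB correction
SPL_A = SPL + correction = 50.3 + (0) = 50.3 dBA


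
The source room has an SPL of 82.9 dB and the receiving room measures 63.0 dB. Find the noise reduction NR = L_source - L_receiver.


NR = L_source - L_receiver (difference between source and receiving room levels)
NR = 82.9 - 63.0 = 19.9 dB


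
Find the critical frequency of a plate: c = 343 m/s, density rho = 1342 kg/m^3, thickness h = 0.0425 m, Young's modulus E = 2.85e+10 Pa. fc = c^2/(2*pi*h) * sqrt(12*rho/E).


12*rho/E = 12*1342/2.85e+10 = 5.65053e-07
sqrt(12*rho/E) = sqrt(5.65053e-07) = 0.0007517
c^2/(2*pi*h) = 343^2/(2*pi*0.0425) = 440575
fc = 440575 * 0.0007517 = 331.18 Hz


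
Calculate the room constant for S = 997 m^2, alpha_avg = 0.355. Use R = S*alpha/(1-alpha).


R = 997 * 0.355 / (1 - 0.355) = 548.74 m^2


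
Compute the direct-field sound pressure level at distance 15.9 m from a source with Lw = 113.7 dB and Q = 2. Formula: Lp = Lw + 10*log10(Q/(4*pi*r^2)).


4*pi*r^2 = 4*pi*15.9^2 = 3176.9 m^2
Q / (4*pi*r^2) = 2 / 3176.9 = 0.000629545
Lp = 113.7 + 10*log10(0.000629545) = 81.69 dB


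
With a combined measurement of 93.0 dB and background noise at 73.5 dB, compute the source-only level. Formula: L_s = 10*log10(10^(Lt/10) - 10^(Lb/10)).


10^(93.0/10) = 1.99526e+09
10^(73.5/10) = 2.23872e+07
Difference = 1.99526e+09 - 2.23872e+07 = 1.97287e+09
L_source = 10*log10(1.97287e+09) = 92.951 dB


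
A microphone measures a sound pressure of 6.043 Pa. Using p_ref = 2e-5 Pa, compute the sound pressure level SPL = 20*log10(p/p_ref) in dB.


p / p_ref = 6.043 / 2e-5 = 302150
SPL = 20 * log10(302150) = 109.6 dB


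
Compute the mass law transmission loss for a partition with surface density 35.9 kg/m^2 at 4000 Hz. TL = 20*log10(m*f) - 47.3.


m * f = 35.9 * 4000 = 143600
20*log10(143600) = 103.143 dB
TL = 103.143 - 47.3 = 55.843 dB


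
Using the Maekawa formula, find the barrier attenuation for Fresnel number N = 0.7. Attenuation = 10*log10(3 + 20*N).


3 + 20*N = 3 + 20*0.7 = 17
Att = 10*log10(17) = 12.304 dB


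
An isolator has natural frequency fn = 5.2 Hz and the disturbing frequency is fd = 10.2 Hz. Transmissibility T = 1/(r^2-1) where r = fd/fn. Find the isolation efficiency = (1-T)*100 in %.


r = 10.2 / 5.2 = 1.96154
r^2 - 1 = 1.96154^2 - 1 = 2.84764
T = 1/2.84764 = 0.351168
Efficiency = (1 - 0.351168)*100 = 64.883 %


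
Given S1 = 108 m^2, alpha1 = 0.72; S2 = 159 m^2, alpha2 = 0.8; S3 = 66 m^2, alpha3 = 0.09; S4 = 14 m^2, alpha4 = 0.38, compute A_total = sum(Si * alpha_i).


108 * 0.72 = 77.76
159 * 0.8 = 127.2
66 * 0.09 = 5.94
14 * 0.38 = 5.32
A_total = 77.76 + 127.2 + 5.94 + 5.32 = 216.22 m^2


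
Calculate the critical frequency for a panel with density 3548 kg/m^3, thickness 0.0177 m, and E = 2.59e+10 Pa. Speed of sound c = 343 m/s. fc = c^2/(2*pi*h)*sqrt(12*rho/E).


12*rho/E = 12*3548/2.59e+10 = 1.64386e-06
sqrt(12*rho/E) = sqrt(1.64386e-06) = 0.00128213
c^2/(2*pi*h) = 343^2/(2*pi*0.0177) = 1.05788e+06
fc = 1.05788e+06 * 0.00128213 = 1356.3 Hz


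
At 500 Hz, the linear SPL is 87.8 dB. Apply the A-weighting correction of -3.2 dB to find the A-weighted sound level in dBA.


A-weighting table: 500 Hz -> -3.2 dB correction
SPL_A = SPL + correction = 87.8 + (-3.2) = 84.6 dBA


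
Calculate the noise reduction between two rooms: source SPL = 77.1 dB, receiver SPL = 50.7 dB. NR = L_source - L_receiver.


NR = L_source - L_receiver (difference between source and receiving room levels)
NR = 77.1 - 50.7 = 26.4 dB


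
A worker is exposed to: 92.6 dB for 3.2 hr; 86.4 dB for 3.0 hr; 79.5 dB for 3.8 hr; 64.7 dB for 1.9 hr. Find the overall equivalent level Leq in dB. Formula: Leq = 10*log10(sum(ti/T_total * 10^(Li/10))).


T_total = 3.2 + 3.0 + 3.8 + 1.9 = 11.9 hr
(3.2/11.9) * 10^(92.6/10) = 4.89331e+08
(3.0/11.9) * 10^(86.4/10) = 1.10046e+08
(3.8/11.9) * 10^(79.5/10) = 2.84601e+07
(1.9/11.9) * 10^(64.7/10) = 471201
Sum = 4.89331e+08 + 1.10046e+08 + 2.84601e+07 + 471201 = 6.28308e+08
Leq = 10*log10(6.28308e+08) = 87.982 dB


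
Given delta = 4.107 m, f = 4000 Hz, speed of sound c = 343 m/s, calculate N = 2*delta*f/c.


N = 2*delta*f/c = 2*delta/lambda, where lambda = c/f
lambda = 343 / 4000 = 0.08575 m
N = 2 * 4.107 / 0.08575 = 95.79


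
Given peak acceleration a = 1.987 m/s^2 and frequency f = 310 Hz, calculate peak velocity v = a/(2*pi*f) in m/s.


omega = 2*pi*f = 2*pi*310 = 1947.79 rad/s
v = a / omega = 1.987 / 1947.79 = 0.0010201 m/s


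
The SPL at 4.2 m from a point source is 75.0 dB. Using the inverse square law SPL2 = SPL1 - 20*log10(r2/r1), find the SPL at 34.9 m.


r2/r1 = 34.9/4.2 = 8.30952
Correction = 20*log10(8.30952) = 18.3915 dB
SPL2 = 75.0 - 18.3915 = 56.608 dB


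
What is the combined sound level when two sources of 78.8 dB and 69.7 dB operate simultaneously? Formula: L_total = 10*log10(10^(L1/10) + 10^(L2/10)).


10^(78.8/10) = 7.58578e+07
10^(69.7/10) = 9.33254e+06
Sum = 7.58578e+07 + 9.33254e+06 = 8.51903e+07
L_total = 10*log10(8.51903e+07) = 79.304 dB


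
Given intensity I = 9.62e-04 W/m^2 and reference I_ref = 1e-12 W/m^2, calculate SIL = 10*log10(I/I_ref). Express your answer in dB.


I / I_ref = 9.62e-04 / 1e-12 = 9.62e+08
SIL = 10 * log10(9.62e+08) = 89.832 dB


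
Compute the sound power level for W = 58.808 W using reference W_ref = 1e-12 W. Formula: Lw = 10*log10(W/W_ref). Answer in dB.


W / W_ref = 58.808 / 1e-12 = 5.8808e+13
Lw = 10 * log10(5.8808e+13) = 137.69 dB


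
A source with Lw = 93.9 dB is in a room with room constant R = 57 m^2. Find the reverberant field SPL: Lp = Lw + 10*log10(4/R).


4/R = 4/57 = 0.0701754
Lp = 93.9 + 10*log10(0.0701754) = 82.362 dB


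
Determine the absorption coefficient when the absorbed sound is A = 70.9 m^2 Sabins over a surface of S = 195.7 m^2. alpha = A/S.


Absorption coefficient = absorbed power / incident power
alpha = A / S = 70.9 / 195.7 = 0.36229


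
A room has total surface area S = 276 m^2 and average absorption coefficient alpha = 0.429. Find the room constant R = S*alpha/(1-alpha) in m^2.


R = 276 * 0.429 / (1 - 0.429) = 207.36 m^2


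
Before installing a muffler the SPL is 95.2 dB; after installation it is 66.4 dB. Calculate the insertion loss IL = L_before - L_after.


Insertion loss = SPL without muffler - SPL with muffler
IL = 95.2 - 66.4 = 28.8 dB


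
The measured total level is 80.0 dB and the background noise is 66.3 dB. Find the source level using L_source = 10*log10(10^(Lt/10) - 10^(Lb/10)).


10^(80.0/10) = 1e+08
10^(66.3/10) = 4.2658e+06
Difference = 1e+08 - 4.2658e+06 = 9.57342e+07
L_source = 10*log10(9.57342e+07) = 79.811 dB


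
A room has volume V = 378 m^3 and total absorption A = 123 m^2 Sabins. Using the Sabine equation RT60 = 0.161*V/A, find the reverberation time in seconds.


RT60 = 0.161 * 378 / 123 = 0.49478 s


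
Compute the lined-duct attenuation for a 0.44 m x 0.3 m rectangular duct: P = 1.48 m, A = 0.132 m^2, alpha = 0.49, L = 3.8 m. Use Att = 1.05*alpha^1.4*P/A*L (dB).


alpha^1.4 = 0.49^1.4 = 0.368362
Attenuation rate = 1.05 * alpha^1.4 * P / A
= 1.05 * 0.368362 * 1.48 / 0.132 = 4.33663 dB/m
Total Att = 4.33663 * 3.8 = 16.479 dB


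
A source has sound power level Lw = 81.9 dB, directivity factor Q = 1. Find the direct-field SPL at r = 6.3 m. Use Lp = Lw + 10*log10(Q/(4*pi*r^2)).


4*pi*r^2 = 4*pi*6.3^2 = 498.759 m^2
Q / (4*pi*r^2) = 1 / 498.759 = 0.00200498
Lp = 81.9 + 10*log10(0.00200498) = 54.921 dB


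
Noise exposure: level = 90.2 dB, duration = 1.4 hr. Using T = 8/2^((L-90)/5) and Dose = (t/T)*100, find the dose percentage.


T_allowed = 8 / 2^((90.2 - 90)/5) = 7.78124 hr
Dose = 1.4 / 7.78124 * 100 = 17.992 %


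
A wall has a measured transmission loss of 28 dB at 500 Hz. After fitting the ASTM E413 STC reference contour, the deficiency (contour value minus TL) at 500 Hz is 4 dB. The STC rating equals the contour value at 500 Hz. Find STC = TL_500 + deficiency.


By ASTM E413, STC = value of the fitted reference contour at 500 Hz.
Contour value at 500 Hz = TL_500 + deficiency = 28 + 4 = 32
STC = 32


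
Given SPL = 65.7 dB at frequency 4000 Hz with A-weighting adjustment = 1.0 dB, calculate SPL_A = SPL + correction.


A-weighting table: 4000 Hz -> 1.0 dB correction
SPL_A = SPL + correction = 65.7 + (1.0) = 66.7 dBA


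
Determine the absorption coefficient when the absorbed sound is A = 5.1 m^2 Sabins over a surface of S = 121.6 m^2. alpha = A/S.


Absorption coefficient = absorbed power / incident power
alpha = A / S = 5.1 / 121.6 = 0.041941


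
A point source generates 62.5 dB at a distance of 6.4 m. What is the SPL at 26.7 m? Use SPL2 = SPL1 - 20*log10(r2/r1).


r2/r1 = 26.7/6.4 = 4.17188
Correction = 20*log10(4.17188) = 12.4066 dB
SPL2 = 62.5 - 12.4066 = 50.093 dB


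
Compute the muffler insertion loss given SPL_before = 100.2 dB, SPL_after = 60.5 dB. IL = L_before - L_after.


Insertion loss = SPL without muffler - SPL with muffler
IL = 100.2 - 60.5 = 39.7 dB


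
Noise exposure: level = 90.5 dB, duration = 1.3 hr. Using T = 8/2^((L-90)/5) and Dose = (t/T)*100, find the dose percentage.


T_allowed = 8 / 2^((90.5 - 90)/5) = 7.46426 hr
Dose = 1.3 / 7.46426 * 100 = 17.416 %


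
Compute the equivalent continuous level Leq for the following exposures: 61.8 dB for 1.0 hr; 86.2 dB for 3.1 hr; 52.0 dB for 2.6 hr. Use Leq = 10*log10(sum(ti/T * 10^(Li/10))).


T_total = 1.0 + 3.1 + 2.6 = 6.7 hr
(1.0/6.7) * 10^(61.8/10) = 225905
(3.1/6.7) * 10^(86.2/10) = 1.9288e+08
(2.6/6.7) * 10^(52.0/10) = 61503.3
Sum = 225905 + 1.9288e+08 + 61503.3 = 1.93167e+08
Leq = 10*log10(1.93167e+08) = 82.859 dB


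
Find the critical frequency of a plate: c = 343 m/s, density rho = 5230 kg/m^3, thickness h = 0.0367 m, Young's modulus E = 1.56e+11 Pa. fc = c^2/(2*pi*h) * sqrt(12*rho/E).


12*rho/E = 12*5230/1.56e+11 = 4.02308e-07
sqrt(12*rho/E) = sqrt(4.02308e-07) = 0.000634278
c^2/(2*pi*h) = 343^2/(2*pi*0.0367) = 510202
fc = 510202 * 0.000634278 = 323.61 Hz


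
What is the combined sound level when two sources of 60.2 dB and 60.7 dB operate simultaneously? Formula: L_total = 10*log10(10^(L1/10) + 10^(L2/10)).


10^(60.2/10) = 1.04713e+06
10^(60.7/10) = 1.1749e+06
Sum = 1.04713e+06 + 1.1749e+06 = 2.22203e+06
L_total = 10*log10(2.22203e+06) = 63.467 dB


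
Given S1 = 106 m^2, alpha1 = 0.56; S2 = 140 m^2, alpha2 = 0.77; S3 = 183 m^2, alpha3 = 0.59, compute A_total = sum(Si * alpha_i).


106 * 0.56 = 59.36
140 * 0.77 = 107.8
183 * 0.59 = 107.97
A_total = 59.36 + 107.8 + 107.97 = 275.13 m^2


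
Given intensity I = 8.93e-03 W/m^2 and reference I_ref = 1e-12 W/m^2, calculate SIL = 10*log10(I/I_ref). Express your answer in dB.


I / I_ref = 8.93e-03 / 1e-12 = 8.93e+09
SIL = 10 * log10(8.93e+09) = 99.509 dB


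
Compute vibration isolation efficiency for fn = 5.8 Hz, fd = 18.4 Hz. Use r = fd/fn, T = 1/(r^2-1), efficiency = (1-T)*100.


r = 18.4 / 5.8 = 3.17241
r^2 - 1 = 3.17241^2 - 1 = 9.06419
T = 1/9.06419 = 0.110324
Efficiency = (1 - 0.110324)*100 = 88.968 %


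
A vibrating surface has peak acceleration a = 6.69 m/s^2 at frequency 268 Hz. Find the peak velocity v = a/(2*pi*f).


omega = 2*pi*f = 2*pi*268 = 1683.89 rad/s
v = a / omega = 6.69 / 1683.89 = 0.0039729 m/s


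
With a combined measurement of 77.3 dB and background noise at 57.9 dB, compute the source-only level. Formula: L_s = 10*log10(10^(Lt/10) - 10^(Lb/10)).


10^(77.3/10) = 5.37032e+07
10^(57.9/10) = 616595
Difference = 5.37032e+07 - 616595 = 5.30866e+07
L_source = 10*log10(5.30866e+07) = 77.25 dB


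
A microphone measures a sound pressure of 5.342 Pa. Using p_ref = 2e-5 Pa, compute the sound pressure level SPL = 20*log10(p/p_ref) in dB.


p / p_ref = 5.342 / 2e-5 = 267100
SPL = 20 * log10(267100) = 108.53 dB


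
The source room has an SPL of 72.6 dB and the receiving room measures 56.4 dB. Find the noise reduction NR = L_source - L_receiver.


NR = L_source - L_receiver (difference between source and receiving room levels)
NR = 72.6 - 56.4 = 16.2 dB


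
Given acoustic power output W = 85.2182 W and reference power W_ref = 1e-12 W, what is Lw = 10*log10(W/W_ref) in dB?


W / W_ref = 85.2182 / 1e-12 = 8.52182e+13
Lw = 10 * log10(8.52182e+13) = 139.31 dB


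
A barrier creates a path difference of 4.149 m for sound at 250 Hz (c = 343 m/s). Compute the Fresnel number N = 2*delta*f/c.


N = 2*delta*f/c = 2*delta/lambda, where lambda = c/f
lambda = 343 / 250 = 1.372 m
N = 2 * 4.149 / 1.372 = 6.0481


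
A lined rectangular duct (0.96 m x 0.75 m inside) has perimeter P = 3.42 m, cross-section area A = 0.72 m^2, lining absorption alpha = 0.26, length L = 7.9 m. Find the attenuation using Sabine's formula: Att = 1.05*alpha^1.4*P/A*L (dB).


alpha^1.4 = 0.26^1.4 = 0.151692
Attenuation rate = 1.05 * alpha^1.4 * P / A
= 1.05 * 0.151692 * 3.42 / 0.72 = 0.756564 dB/m
Total Att = 0.756564 * 7.9 = 5.9769 dB


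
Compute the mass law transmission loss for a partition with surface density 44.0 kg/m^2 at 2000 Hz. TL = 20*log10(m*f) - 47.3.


m * f = 44.0 * 2000 = 88000
20*log10(88000) = 98.8897 dB
TL = 98.8897 - 47.3 = 51.59 dB


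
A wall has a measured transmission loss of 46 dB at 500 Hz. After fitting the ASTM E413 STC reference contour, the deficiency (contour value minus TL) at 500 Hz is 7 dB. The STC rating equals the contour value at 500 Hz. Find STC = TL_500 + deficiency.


By ASTM E413, STC = value of the fitted reference contour at 500 Hz.
Contour value at 500 Hz = TL_500 + deficiency = 46 + 7 = 53
STC = 53


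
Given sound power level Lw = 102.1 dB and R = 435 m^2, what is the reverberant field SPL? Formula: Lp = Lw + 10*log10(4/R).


4/R = 4/435 = 0.0091954
Lp = 102.1 + 10*log10(0.0091954) = 81.736 dB


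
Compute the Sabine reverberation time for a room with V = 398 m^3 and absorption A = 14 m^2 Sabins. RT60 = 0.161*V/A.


RT60 = 0.161 * 398 / 14 = 4.577 s


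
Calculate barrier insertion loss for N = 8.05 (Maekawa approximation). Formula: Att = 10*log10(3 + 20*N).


3 + 20*N = 3 + 20*8.05 = 164
Att = 10*log10(164) = 22.148 dB


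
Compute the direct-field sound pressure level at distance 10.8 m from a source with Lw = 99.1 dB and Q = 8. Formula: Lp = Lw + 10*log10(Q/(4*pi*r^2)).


4*pi*r^2 = 4*pi*10.8^2 = 1465.74 m^2
Q / (4*pi*r^2) = 8 / 1465.74 = 0.00545799
Lp = 99.1 + 10*log10(0.00545799) = 76.47 dB


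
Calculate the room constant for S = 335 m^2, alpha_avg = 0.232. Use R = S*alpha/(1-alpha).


R = 335 * 0.232 / (1 - 0.232) = 101.2 m^2


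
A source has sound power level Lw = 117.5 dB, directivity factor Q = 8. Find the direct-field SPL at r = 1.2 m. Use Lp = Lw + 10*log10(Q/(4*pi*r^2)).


4*pi*r^2 = 4*pi*1.2^2 = 18.0956 m^2
Q / (4*pi*r^2) = 8 / 18.0956 = 0.442096
Lp = 117.5 + 10*log10(0.442096) = 113.96 dB


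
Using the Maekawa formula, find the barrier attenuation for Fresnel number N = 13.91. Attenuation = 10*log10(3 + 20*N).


3 + 20*N = 3 + 20*13.91 = 281.2
Att = 10*log10(281.2) = 24.49 dB


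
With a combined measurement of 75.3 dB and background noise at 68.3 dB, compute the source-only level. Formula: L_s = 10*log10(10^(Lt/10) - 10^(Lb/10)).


10^(75.3/10) = 3.38844e+07
10^(68.3/10) = 6.76083e+06
Difference = 3.38844e+07 - 6.76083e+06 = 2.71236e+07
L_source = 10*log10(2.71236e+07) = 74.333 dB


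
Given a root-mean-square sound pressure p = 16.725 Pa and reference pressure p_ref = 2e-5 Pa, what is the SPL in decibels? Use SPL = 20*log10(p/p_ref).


p / p_ref = 16.725 / 2e-5 = 836250
SPL = 20 * log10(836250) = 118.45 dB


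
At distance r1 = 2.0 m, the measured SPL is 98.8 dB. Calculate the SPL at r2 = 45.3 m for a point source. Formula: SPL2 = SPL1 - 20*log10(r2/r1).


r2/r1 = 45.3/2.0 = 22.65
Correction = 20*log10(22.65) = 27.1014 dB
SPL2 = 98.8 - 27.1014 = 71.699 dB


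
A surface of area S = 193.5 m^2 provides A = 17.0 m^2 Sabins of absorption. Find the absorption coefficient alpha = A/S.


Absorption coefficient = absorbed power / incident power
alpha = A / S = 17.0 / 193.5 = 0.087855


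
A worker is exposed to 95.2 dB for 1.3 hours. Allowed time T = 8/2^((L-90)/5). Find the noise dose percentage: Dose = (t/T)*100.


T_allowed = 8 / 2^((95.2 - 90)/5) = 3.89062 hr
Dose = 1.3 / 3.89062 * 100 = 33.414 %


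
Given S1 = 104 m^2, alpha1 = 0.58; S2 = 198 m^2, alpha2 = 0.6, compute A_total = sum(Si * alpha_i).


104 * 0.58 = 60.32
198 * 0.6 = 118.8
A_total = 60.32 + 118.8 = 179.12 m^2


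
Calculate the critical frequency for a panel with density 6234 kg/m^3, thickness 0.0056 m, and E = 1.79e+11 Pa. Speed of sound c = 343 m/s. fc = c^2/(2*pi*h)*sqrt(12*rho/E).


12*rho/E = 12*6234/1.79e+11 = 4.17922e-07
sqrt(12*rho/E) = sqrt(4.17922e-07) = 0.000646469
c^2/(2*pi*h) = 343^2/(2*pi*0.0056) = 3.34365e+06
fc = 3.34365e+06 * 0.000646469 = 2161.6 Hz


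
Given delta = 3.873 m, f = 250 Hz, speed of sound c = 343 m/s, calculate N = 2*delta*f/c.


N = 2*delta*f/c = 2*delta/lambda, where lambda = c/f
lambda = 343 / 250 = 1.372 m
N = 2 * 3.873 / 1.372 = 5.6458


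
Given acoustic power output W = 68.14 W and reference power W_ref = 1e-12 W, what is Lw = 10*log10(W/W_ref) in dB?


W / W_ref = 68.14 / 1e-12 = 6.814e+13
Lw = 10 * log10(6.814e+13) = 138.33 dB


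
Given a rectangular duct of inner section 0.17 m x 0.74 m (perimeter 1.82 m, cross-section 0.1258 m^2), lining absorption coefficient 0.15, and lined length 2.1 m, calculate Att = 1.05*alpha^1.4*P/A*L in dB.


alpha^1.4 = 0.15^1.4 = 0.0702308
Attenuation rate = 1.05 * alpha^1.4 * P / A
= 1.05 * 0.0702308 * 1.82 / 0.1258 = 1.06686 dB/m
Total Att = 1.06686 * 2.1 = 2.2404 dB


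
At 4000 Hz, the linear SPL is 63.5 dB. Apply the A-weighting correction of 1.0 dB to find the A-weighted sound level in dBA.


A-weighting table: 4000 Hz -> 1.0 dB correction
SPL_A = SPL + correction = 63.5 + (1.0) = 64.5 dBA


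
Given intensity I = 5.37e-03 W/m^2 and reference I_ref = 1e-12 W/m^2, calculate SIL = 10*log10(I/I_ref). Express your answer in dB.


I / I_ref = 5.37e-03 / 1e-12 = 5.37e+09
SIL = 10 * log10(5.37e+09) = 97.3 dB


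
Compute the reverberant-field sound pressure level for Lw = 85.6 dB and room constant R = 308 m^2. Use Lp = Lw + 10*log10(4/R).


4/R = 4/308 = 0.012987
Lp = 85.6 + 10*log10(0.012987) = 66.735 dB


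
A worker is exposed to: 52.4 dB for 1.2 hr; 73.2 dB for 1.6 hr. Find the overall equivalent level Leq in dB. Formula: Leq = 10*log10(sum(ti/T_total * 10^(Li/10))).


T_total = 1.2 + 1.6 = 2.8 hr
(1.2/2.8) * 10^(52.4/10) = 74477.2
(1.6/2.8) * 10^(73.2/10) = 1.19388e+07
Sum = 74477.2 + 1.19388e+07 = 1.20133e+07
Leq = 10*log10(1.20133e+07) = 70.797 dB


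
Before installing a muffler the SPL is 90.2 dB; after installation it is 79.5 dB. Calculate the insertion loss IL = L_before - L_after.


Insertion loss = SPL without muffler - SPL with muffler
IL = 90.2 - 79.5 = 10.7 dB


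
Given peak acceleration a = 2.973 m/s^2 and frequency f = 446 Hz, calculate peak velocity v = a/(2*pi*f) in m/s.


omega = 2*pi*f = 2*pi*446 = 2802.3 rad/s
v = a / omega = 2.973 / 2802.3 = 0.0010609 m/s


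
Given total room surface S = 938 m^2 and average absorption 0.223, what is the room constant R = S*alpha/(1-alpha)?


R = 938 * 0.223 / (1 - 0.223) = 269.21 m^2


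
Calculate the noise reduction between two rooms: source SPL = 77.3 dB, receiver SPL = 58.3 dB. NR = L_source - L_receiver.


NR = L_source - L_receiver (difference between source and receiving room levels)
NR = 77.3 - 58.3 = 19 dB


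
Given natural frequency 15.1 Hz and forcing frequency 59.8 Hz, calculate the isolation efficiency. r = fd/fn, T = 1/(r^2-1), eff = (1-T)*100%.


r = 59.8 / 15.1 = 3.96026
r^2 - 1 = 3.96026^2 - 1 = 14.6837
T = 1/14.6837 = 0.0681027
Efficiency = (1 - 0.0681027)*100 = 93.19 %


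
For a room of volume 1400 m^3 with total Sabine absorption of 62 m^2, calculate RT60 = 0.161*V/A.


RT60 = 0.161 * 1400 / 62 = 3.6355 s


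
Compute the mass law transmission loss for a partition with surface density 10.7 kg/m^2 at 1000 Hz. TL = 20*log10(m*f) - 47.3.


m * f = 10.7 * 1000 = 10700
20*log10(10700) = 80.5877 dB
TL = 80.5877 - 47.3 = 33.288 dB


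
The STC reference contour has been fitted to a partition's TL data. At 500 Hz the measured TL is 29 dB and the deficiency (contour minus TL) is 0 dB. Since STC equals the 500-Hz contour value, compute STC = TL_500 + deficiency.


By ASTM E413, STC = value of the fitted reference contour at 500 Hz.
Contour value at 500 Hz = TL_500 + deficiency = 29 + 0 = 29
STC = 29


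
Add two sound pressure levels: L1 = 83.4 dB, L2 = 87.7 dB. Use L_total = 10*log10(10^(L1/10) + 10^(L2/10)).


10^(83.4/10) = 2.18776e+08
10^(87.7/10) = 5.88844e+08
Sum = 2.18776e+08 + 5.88844e+08 = 8.0762e+08
L_total = 10*log10(8.0762e+08) = 89.072 dB


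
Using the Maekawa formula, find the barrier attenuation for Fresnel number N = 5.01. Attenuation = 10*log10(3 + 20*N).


3 + 20*N = 3 + 20*5.01 = 103.2
Att = 10*log10(103.2) = 20.137 dB


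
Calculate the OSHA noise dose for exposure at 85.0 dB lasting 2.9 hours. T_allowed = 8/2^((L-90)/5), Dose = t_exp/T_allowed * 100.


T_allowed = 8 / 2^((85.0 - 90)/5) = 16 hr
Dose = 2.9 / 16 * 100 = 18.125 %


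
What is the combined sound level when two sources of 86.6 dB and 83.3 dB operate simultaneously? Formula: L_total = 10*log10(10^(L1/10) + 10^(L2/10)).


10^(86.6/10) = 4.57088e+08
10^(83.3/10) = 2.13796e+08
Sum = 4.57088e+08 + 2.13796e+08 = 6.70884e+08
L_total = 10*log10(6.70884e+08) = 88.266 dB


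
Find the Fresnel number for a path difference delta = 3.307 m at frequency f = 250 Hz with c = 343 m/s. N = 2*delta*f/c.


N = 2*delta*f/c = 2*delta/lambda, where lambda = c/f
lambda = 343 / 250 = 1.372 m
N = 2 * 3.307 / 1.372 = 4.8207


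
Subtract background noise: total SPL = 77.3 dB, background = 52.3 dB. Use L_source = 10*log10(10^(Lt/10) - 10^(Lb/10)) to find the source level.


10^(77.3/10) = 5.37032e+07
10^(52.3/10) = 169824
Difference = 5.37032e+07 - 169824 = 5.35334e+07
L_source = 10*log10(5.35334e+07) = 77.286 dB


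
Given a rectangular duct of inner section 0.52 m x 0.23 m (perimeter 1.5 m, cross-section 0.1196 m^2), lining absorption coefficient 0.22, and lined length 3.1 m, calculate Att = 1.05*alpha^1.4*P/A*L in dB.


alpha^1.4 = 0.22^1.4 = 0.120058
Attenuation rate = 1.05 * alpha^1.4 * P / A
= 1.05 * 0.120058 * 1.5 / 0.1196 = 1.58103 dB/m
Total Att = 1.58103 * 3.1 = 4.9012 dB


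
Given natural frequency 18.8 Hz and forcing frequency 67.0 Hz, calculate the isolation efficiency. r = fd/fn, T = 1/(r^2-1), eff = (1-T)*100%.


r = 67.0 / 18.8 = 3.56383
r^2 - 1 = 3.56383^2 - 1 = 11.7009
T = 1/11.7009 = 0.0854635
Efficiency = (1 - 0.0854635)*100 = 91.454 %


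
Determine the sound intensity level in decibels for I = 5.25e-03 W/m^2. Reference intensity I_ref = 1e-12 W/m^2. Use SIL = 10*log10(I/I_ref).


I / I_ref = 5.25e-03 / 1e-12 = 5.25e+09
SIL = 10 * log10(5.25e+09) = 97.202 dB


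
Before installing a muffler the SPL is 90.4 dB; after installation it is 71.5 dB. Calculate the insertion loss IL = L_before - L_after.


Insertion loss = SPL without muffler - SPL with muffler
IL = 90.4 - 71.5 = 18.9 dB


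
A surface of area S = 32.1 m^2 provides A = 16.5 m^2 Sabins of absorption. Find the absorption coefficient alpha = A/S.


Absorption coefficient = absorbed power / incident power
alpha = A / S = 16.5 / 32.1 = 0.51402


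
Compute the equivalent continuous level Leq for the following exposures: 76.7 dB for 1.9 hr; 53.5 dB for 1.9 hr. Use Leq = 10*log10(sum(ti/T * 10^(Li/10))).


T_total = 1.9 + 1.9 = 3.8 hr
(1.9/3.8) * 10^(76.7/10) = 2.33868e+07
(1.9/3.8) * 10^(53.5/10) = 111936
Sum = 2.33868e+07 + 111936 = 2.34987e+07
Leq = 10*log10(2.34987e+07) = 73.71 dB


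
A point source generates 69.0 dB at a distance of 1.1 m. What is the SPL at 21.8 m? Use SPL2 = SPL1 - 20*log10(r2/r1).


r2/r1 = 21.8/1.1 = 19.8182
Correction = 20*log10(19.8182) = 25.9413 dB
SPL2 = 69.0 - 25.9413 = 43.059 dB


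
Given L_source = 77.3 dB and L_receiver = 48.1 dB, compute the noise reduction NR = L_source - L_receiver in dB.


NR = L_source - L_receiver (difference between source and receiving room levels)
NR = 77.3 - 48.1 = 29.2 dB


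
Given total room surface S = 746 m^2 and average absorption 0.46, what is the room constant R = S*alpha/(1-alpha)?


R = 746 * 0.46 / (1 - 0.46) = 635.48 m^2


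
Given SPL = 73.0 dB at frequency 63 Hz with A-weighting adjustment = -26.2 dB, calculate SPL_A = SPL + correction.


A-weighting table: 63 Hz -> -26.2 dB correction
SPL_A = SPL + correction = 73.0 + (-26.2) = 46.8 dBA


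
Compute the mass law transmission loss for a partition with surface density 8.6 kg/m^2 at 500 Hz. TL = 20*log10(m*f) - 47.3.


m * f = 8.6 * 500 = 4300
20*log10(4300) = 72.6694 dB
TL = 72.6694 - 47.3 = 25.369 dB


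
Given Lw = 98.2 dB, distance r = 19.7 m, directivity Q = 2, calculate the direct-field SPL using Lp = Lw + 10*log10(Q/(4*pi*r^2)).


4*pi*r^2 = 4*pi*19.7^2 = 4876.88 m^2
Q / (4*pi*r^2) = 2 / 4876.88 = 0.000410098
Lp = 98.2 + 10*log10(0.000410098) = 64.329 dB


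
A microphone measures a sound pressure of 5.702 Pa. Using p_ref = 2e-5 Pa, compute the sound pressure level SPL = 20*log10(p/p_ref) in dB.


p / p_ref = 5.702 / 2e-5 = 285100
SPL = 20 * log10(285100) = 109.1 dB


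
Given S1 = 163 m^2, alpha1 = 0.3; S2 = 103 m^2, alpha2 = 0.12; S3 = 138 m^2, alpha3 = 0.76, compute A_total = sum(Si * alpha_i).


163 * 0.3 = 48.9
103 * 0.12 = 12.36
138 * 0.76 = 104.88
A_total = 48.9 + 12.36 + 104.88 = 166.14 m^2


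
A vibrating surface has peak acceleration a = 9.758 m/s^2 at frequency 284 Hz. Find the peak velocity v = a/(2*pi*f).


omega = 2*pi*f = 2*pi*284 = 1784.42 rad/s
v = a / omega = 9.758 / 1784.42 = 0.0054684 m/s


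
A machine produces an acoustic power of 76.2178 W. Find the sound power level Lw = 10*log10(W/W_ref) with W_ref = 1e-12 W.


W / W_ref = 76.2178 / 1e-12 = 7.62178e+13
Lw = 10 * log10(7.62178e+13) = 138.82 dB


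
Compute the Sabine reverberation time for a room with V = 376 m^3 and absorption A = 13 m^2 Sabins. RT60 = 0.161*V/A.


RT60 = 0.161 * 376 / 13 = 4.6566 s


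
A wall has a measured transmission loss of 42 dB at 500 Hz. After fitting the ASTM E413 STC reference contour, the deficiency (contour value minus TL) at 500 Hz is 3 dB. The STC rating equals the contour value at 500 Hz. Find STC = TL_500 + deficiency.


By ASTM E413, STC = value of the fitted reference contour at 500 Hz.
Contour value at 500 Hz = TL_500 + deficiency = 42 + 3 = 45
STC = 45


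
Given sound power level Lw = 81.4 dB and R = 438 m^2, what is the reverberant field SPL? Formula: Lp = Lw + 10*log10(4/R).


4/R = 4/438 = 0.00913242
Lp = 81.4 + 10*log10(0.00913242) = 61.006 dB


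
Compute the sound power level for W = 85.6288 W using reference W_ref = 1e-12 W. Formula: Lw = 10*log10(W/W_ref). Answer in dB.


W / W_ref = 85.6288 / 1e-12 = 8.56288e+13
Lw = 10 * log10(8.56288e+13) = 139.33 dB


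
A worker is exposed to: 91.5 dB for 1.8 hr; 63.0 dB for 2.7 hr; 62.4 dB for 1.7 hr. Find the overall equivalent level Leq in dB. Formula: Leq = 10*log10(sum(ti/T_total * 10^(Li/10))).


T_total = 1.8 + 2.7 + 1.7 = 6.2 hr
(1.8/6.2) * 10^(91.5/10) = 4.10092e+08
(2.7/6.2) * 10^(63.0/10) = 868905
(1.7/6.2) * 10^(62.4/10) = 476494
Sum = 4.10092e+08 + 868905 + 476494 = 4.11437e+08
Leq = 10*log10(4.11437e+08) = 86.143 dB


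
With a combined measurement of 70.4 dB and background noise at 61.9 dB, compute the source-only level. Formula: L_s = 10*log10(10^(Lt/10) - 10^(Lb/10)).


10^(70.4/10) = 1.09648e+07
10^(61.9/10) = 1.54882e+06
Difference = 1.09648e+07 - 1.54882e+06 = 9.41598e+06
L_source = 10*log10(9.41598e+06) = 69.739 dB


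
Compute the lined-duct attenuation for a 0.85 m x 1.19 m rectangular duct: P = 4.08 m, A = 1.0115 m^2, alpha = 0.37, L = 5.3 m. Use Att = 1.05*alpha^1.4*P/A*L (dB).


alpha^1.4 = 0.37^1.4 = 0.248589
Attenuation rate = 1.05 * alpha^1.4 * P / A
= 1.05 * 0.248589 * 4.08 / 1.0115 = 1.05285 dB/m
Total Att = 1.05285 * 5.3 = 5.5801 dB


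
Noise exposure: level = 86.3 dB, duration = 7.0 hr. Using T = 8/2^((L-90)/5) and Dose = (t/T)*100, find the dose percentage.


T_allowed = 8 / 2^((86.3 - 90)/5) = 13.3614 hr
Dose = 7.0 / 13.3614 * 100 = 52.39 %


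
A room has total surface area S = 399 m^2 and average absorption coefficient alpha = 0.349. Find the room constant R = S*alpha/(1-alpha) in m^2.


R = 399 * 0.349 / (1 - 0.349) = 213.9 m^2


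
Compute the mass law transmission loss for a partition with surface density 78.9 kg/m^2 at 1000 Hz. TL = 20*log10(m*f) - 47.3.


m * f = 78.9 * 1000 = 78900
20*log10(78900) = 97.9415 dB
TL = 97.9415 - 47.3 = 50.642 dB


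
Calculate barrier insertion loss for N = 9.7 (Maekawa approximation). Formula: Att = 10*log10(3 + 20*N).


3 + 20*N = 3 + 20*9.7 = 197
Att = 10*log10(197) = 22.945 dB


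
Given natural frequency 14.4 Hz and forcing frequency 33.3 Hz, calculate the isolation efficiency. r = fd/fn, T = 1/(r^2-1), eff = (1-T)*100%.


r = 33.3 / 14.4 = 2.3125
r^2 - 1 = 2.3125^2 - 1 = 4.34766
T = 1/4.34766 = 0.230009
Efficiency = (1 - 0.230009)*100 = 76.999 %


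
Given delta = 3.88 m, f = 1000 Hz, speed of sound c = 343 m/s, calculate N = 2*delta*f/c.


N = 2*delta*f/c = 2*delta/lambda, where lambda = c/f
lambda = 343 / 1000 = 0.343 m
N = 2 * 3.88 / 0.343 = 22.624


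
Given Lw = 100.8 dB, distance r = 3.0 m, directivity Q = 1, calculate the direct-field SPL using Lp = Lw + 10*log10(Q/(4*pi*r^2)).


4*pi*r^2 = 4*pi*3.0^2 = 113.097 m^2
Q / (4*pi*r^2) = 1 / 113.097 = 0.00884197
Lp = 100.8 + 10*log10(0.00884197) = 80.265 dB


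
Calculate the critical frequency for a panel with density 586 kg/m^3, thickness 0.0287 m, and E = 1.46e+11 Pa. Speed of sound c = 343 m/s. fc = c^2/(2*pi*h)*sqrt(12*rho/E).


12*rho/E = 12*586/1.46e+11 = 4.81644e-08
sqrt(12*rho/E) = sqrt(4.81644e-08) = 0.000219464
c^2/(2*pi*h) = 343^2/(2*pi*0.0287) = 652419
fc = 652419 * 0.000219464 = 143.18 Hz


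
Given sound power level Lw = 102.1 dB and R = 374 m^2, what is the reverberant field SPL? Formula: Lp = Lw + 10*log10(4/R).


4/R = 4/374 = 0.0106952
Lp = 102.1 + 10*log10(0.0106952) = 82.392 dB


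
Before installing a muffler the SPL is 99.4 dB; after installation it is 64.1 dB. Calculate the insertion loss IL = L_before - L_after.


Insertion loss = SPL without muffler - SPL with muffler
IL = 99.4 - 64.1 = 35.3 dB


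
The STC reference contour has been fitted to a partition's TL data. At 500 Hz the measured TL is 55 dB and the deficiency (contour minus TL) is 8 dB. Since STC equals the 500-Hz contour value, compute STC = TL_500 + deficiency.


By ASTM E413, STC = value of the fitted reference contour at 500 Hz.
Contour value at 500 Hz = TL_500 + deficiency = 55 + 8 = 63
STC = 63


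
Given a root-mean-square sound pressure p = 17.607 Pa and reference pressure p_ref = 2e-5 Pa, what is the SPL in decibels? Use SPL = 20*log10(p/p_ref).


p / p_ref = 17.607 / 2e-5 = 880350
SPL = 20 * log10(880350) = 118.89 dB


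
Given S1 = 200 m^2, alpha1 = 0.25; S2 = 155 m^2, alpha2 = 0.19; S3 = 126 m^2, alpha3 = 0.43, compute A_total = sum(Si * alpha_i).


200 * 0.25 = 50
155 * 0.19 = 29.45
126 * 0.43 = 54.18
A_total = 50 + 29.45 + 54.18 = 133.63 m^2


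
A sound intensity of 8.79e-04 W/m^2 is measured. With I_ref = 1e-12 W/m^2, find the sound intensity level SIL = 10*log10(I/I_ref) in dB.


I / I_ref = 8.79e-04 / 1e-12 = 8.79e+08
SIL = 10 * log10(8.79e+08) = 89.44 dB


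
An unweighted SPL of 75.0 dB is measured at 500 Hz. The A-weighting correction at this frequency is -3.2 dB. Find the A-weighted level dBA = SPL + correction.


A-weighting table: 500 Hz -> -3.2 dB correction
SPL_A = SPL + correction = 75.0 + (-3.2) = 71.8 dBA


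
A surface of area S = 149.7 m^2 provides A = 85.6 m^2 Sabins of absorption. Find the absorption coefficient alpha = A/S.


Absorption coefficient = absorbed power / incident power
alpha = A / S = 85.6 / 149.7 = 0.57181


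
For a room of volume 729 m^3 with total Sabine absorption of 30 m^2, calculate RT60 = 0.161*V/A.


RT60 = 0.161 * 729 / 30 = 3.9123 s


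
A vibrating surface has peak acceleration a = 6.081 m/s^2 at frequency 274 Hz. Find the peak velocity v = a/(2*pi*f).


omega = 2*pi*f = 2*pi*274 = 1721.59 rad/s
v = a / omega = 6.081 / 1721.59 = 0.0035322 m/s


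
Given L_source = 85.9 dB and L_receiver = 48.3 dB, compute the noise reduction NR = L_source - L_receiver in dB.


NR = L_source - L_receiver (difference between source and receiving room levels)
NR = 85.9 - 48.3 = 37.6 dB


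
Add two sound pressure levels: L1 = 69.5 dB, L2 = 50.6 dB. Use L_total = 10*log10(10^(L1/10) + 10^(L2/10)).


10^(69.5/10) = 8.91251e+06
10^(50.6/10) = 114815
Sum = 8.91251e+06 + 114815 = 9.02732e+06
L_total = 10*log10(9.02732e+06) = 69.556 dB


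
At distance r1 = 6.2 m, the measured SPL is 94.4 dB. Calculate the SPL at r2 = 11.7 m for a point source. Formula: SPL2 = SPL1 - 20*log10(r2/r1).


r2/r1 = 11.7/6.2 = 1.8871
Correction = 20*log10(1.8871) = 5.5159 dB
SPL2 = 94.4 - 5.5159 = 88.884 dB


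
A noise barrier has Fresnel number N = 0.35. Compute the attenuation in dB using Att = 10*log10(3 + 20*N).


3 + 20*N = 3 + 20*0.35 = 10
Att = 10*log10(10) = 10 dB


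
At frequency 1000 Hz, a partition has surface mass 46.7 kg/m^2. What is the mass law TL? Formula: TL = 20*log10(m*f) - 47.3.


m * f = 46.7 * 1000 = 46700
20*log10(46700) = 93.3863 dB
TL = 93.3863 - 47.3 = 46.086 dB


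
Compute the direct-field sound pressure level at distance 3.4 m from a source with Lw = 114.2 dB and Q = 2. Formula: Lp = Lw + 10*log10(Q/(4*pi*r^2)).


4*pi*r^2 = 4*pi*3.4^2 = 145.267 m^2
Q / (4*pi*r^2) = 2 / 145.267 = 0.0137678
Lp = 114.2 + 10*log10(0.0137678) = 95.589 dB


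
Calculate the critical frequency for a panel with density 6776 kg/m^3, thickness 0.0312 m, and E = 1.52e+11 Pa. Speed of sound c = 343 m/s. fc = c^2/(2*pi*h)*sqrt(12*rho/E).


12*rho/E = 12*6776/1.52e+11 = 5.34947e-07
sqrt(12*rho/E) = sqrt(5.34947e-07) = 0.000731401
c^2/(2*pi*h) = 343^2/(2*pi*0.0312) = 600142
fc = 600142 * 0.000731401 = 438.94 Hz


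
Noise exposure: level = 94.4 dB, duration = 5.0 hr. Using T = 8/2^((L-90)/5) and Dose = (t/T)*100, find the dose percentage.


T_allowed = 8 / 2^((94.4 - 90)/5) = 4.34694 hr
Dose = 5.0 / 4.34694 * 100 = 115.02 %


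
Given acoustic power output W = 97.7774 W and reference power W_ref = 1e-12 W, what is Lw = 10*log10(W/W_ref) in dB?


W / W_ref = 97.7774 / 1e-12 = 9.77774e+13
Lw = 10 * log10(9.77774e+13) = 139.9 dB


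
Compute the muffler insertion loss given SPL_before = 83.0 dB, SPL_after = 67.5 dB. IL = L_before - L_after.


Insertion loss = SPL without muffler - SPL with muffler
IL = 83.0 - 67.5 = 15.5 dB


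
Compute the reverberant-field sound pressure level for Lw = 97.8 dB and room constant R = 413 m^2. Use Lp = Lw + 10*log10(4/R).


4/R = 4/413 = 0.00968523
Lp = 97.8 + 10*log10(0.00968523) = 77.661 dB


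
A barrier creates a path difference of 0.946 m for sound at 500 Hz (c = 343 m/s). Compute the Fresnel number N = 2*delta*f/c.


N = 2*delta*f/c = 2*delta/lambda, where lambda = c/f
lambda = 343 / 500 = 0.686 m
N = 2 * 0.946 / 0.686 = 2.758


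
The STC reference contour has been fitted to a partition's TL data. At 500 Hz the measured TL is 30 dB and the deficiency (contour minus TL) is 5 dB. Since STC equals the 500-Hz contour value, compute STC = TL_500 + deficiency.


By ASTM E413, STC = value of the fitted reference contour at 500 Hz.
Contour value at 500 Hz = TL_500 + deficiency = 30 + 5 = 35
STC = 35


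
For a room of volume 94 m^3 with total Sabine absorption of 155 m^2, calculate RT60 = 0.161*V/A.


RT60 = 0.161 * 94 / 155 = 0.097639 s
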